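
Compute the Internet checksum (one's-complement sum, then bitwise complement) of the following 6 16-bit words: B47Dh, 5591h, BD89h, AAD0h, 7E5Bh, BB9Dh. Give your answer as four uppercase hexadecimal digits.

One's-complement addition (fold any carry out of bit 15 back into bit 0):
  0xB47D + 0x5591 = 0x10A0E → wrap carry → 0x0A0F
  0x0A0F + 0xBD89 = 0x0C798
  0xC798 + 0xAAD0 = 0x17268 → wrap carry → 0x7269
  0x7269 + 0x7E5B = 0x0F0C4
  0xF0C4 + 0xBB9D = 0x1AC61 → wrap carry → 0xAC62
One's-complement sum = 0xAC62.
Checksum = ~0xAC62 & 0xFFFF = 0x539D.

539D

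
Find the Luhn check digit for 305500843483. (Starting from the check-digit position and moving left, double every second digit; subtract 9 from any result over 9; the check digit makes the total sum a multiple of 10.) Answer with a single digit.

0

Partial digits right→left: 3 8 4 3 4 8 0 0 5 5 0 3
Double every second digit counting from the check-digit position (so the 1st, 3rd, 5th, ... of the partial from the right).
  doubled (with −9 where >9): 6 8 8 0 1 0 → sum 23
  kept as-is: 8 3 8 0 5 3 → sum 27
Total = 23 + 27 = 50.
Check digit = (10 − (50 mod 10)) mod 10 = 0.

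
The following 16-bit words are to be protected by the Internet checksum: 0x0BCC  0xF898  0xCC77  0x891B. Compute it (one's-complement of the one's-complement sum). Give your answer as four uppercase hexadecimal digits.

A607

One's-complement addition (fold any carry out of bit 15 back into bit 0):
  0x0BCC + 0xF898 = 0x10464 → wrap carry → 0x0465
  0x0465 + 0xCC77 = 0x0D0DC
  0xD0DC + 0x891B = 0x159F7 → wrap carry → 0x59F8
One's-complement sum = 0x59F8.
Checksum = ~0x59F8 & 0xFFFF = 0xA607.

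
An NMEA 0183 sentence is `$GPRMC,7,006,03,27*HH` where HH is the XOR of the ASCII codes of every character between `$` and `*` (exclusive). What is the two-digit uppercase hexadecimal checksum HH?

4C

XOR the ASCII codes of the payload characters:
  'G' = 0x47 → acc = 0x47
  'P' = 0x50 → acc = 0x17
  'R' = 0x52 → acc = 0x45
  'M' = 0x4D → acc = 0x08
  'C' = 0x43 → acc = 0x4B
  ',' = 0x2C → acc = 0x67
  '7' = 0x37 → acc = 0x50
  ',' = 0x2C → acc = 0x7C
  '0' = 0x30 → acc = 0x4C
  '0' = 0x30 → acc = 0x7C
  '6' = 0x36 → acc = 0x4A
  ',' = 0x2C → acc = 0x66
  '0' = 0x30 → acc = 0x56
  '3' = 0x33 → acc = 0x65
  ',' = 0x2C → acc = 0x49
  '2' = 0x32 → acc = 0x7B
  '7' = 0x37 → acc = 0x4C
Checksum = 0x4C.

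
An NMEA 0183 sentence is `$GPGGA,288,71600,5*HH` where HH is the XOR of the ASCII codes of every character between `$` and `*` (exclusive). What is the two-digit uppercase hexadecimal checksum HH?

XOR the ASCII codes of the payload characters:
  'G' = 0x47 → acc = 0x47
  'P' = 0x50 → acc = 0x17
  'G' = 0x47 → acc = 0x50
  'G' = 0x47 → acc = 0x17
  'A' = 0x41 → acc = 0x56
  ',' = 0x2C → acc = 0x7A
  '2' = 0x32 → acc = 0x48
  '8' = 0x38 → acc = 0x70
  '8' = 0x38 → acc = 0x48
  ',' = 0x2C → acc = 0x64
  '7' = 0x37 → acc = 0x53
  '1' = 0x31 → acc = 0x62
  '6' = 0x36 → acc = 0x54
  '0' = 0x30 → acc = 0x64
  '0' = 0x30 → acc = 0x54
  ',' = 0x2C → acc = 0x78
  '5' = 0x35 → acc = 0x4D
Checksum = 0x4D.

4D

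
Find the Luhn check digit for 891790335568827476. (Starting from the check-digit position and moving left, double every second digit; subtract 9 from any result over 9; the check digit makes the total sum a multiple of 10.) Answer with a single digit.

Partial digits right→left: 6 7 4 7 2 8 8 6 5 5 3 3 0 9 7 1 9 8
Double every second digit counting from the check-digit position (so the 1st, 3rd, 5th, ... of the partial from the right).
  doubled (with −9 where >9): 3 8 4 7 1 6 0 5 9 → sum 43
  kept as-is: 7 7 8 6 5 3 9 1 8 → sum 54
Total = 43 + 54 = 97.
Check digit = (10 − (97 mod 10)) mod 10 = 3.

3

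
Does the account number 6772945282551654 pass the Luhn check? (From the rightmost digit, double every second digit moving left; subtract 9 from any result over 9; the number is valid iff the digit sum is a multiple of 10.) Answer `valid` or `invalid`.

From the right, keep odd positions and double even positions (subtract 9 from any doubled value over 9):
  doubled (positions 2,4,...): 1 2 1 7 1 9 5 3 → sum 29
  kept (positions 1,3,...): 4 6 5 2 2 4 2 7 → sum 32
Total = 61.
61 mod 10 = 1, so the number is invalid.

invalid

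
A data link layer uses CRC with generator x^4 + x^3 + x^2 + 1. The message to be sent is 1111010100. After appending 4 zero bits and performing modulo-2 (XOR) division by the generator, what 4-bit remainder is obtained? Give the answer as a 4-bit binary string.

Append 4 zeros: 11110101000000. Divide by 11101 (XOR where the leading bit is 1):
  pos 0: 11110 XOR 11101 = 00011
  pos 3: 11101 XOR 11101 = 00000
Remainder (last 4 bits) = 0000. This is the CRC / FCS.

0000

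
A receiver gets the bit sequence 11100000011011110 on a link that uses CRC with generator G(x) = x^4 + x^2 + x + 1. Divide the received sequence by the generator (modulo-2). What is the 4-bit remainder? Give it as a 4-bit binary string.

Modulo-2 division of 11100000011011110 by 10111:
  pos 0: 11100 XOR 10111 = 01011
  pos 1: 10110 XOR 10111 = 00001
  pos 5: 10001 XOR 10111 = 00110
  pos 7: 11010 XOR 10111 = 01101
  pos 8: 11011 XOR 10111 = 01100
  pos 9: 11001 XOR 10111 = 01110
  pos 10: 11101 XOR 10111 = 01010
  pos 11: 10101 XOR 10111 = 00010
Remainder = 0100 (nonzero — an error is detected).

0100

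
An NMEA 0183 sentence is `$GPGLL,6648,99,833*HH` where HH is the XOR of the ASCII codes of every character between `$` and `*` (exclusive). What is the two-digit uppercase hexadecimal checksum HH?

XOR the ASCII codes of the payload characters:
  'G' = 0x47 → acc = 0x47
  'P' = 0x50 → acc = 0x17
  'G' = 0x47 → acc = 0x50
  'L' = 0x4C → acc = 0x1C
  'L' = 0x4C → acc = 0x50
  ',' = 0x2C → acc = 0x7C
  '6' = 0x36 → acc = 0x4A
  '6' = 0x36 → acc = 0x7C
  '4' = 0x34 → acc = 0x48
  '8' = 0x38 → acc = 0x70
  ',' = 0x2C → acc = 0x5C
  '9' = 0x39 → acc = 0x65
  '9' = 0x39 → acc = 0x5C
  ',' = 0x2C → acc = 0x70
  '8' = 0x38 → acc = 0x48
  '3' = 0x33 → acc = 0x7B
  '3' = 0x33 → acc = 0x48
Checksum = 0x48.

48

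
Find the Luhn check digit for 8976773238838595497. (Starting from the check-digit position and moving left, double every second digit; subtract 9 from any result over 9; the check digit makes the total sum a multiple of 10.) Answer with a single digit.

Partial digits right→left: 7 9 4 5 9 5 8 3 8 8 3 2 3 7 7 6 7 9 8
Double every second digit counting from the check-digit position (so the 1st, 3rd, 5th, ... of the partial from the right).
  doubled (with −9 where >9): 5 8 9 7 7 6 6 5 5 7 → sum 65
  kept as-is: 9 5 5 3 8 2 7 6 9 → sum 54
Total = 65 + 54 = 119.
Check digit = (10 − (119 mod 10)) mod 10 = 1.

1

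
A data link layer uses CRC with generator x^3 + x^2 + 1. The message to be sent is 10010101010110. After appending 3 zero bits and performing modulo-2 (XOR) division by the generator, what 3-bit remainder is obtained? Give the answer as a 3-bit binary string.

Append 3 zeros: 10010101010110000. Divide by 1101 (XOR where the leading bit is 1):
  pos 0: 1001 XOR 1101 = 0100
  pos 1: 1000 XOR 1101 = 0101
  pos 2: 1011 XOR 1101 = 0110
  pos 3: 1100 XOR 1101 = 0001
  pos 6: 1101 XOR 1101 = 0000
  pos 11: 1100 XOR 1101 = 0001
Remainder (last 3 bits) = 100. This is the CRC / FCS.

100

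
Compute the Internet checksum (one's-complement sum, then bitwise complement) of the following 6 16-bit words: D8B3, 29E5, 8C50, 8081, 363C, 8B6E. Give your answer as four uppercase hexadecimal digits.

One's-complement addition (fold any carry out of bit 15 back into bit 0):
  0xD8B3 + 0x29E5 = 0x10298 → wrap carry → 0x0299
  0x0299 + 0x8C50 = 0x08EE9
  0x8EE9 + 0x8081 = 0x10F6A → wrap carry → 0x0F6B
  0x0F6B + 0x363C = 0x045A7
  0x45A7 + 0x8B6E = 0x0D115
One's-complement sum = 0xD115.
Checksum = ~0xD115 & 0xFFFF = 0x2EEA.

2EEA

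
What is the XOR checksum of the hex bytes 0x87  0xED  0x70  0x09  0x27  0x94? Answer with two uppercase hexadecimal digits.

A0

XOR the bytes together:
  start with 0x87
  0x87 ⊕ 0xED = 0x6A
  0x6A ⊕ 0x70 = 0x1A
  0x1A ⊕ 0x09 = 0x13
  0x13 ⊕ 0x27 = 0x34
  0x34 ⊕ 0x94 = 0xA0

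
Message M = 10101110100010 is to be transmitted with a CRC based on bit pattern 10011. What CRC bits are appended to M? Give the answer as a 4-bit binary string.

Append 4 zeros: 101011101000100000. Divide by 10011 (XOR where the leading bit is 1):
  pos 0: 10101 XOR 10011 = 00110
  pos 2: 11011 XOR 10011 = 01000
  pos 3: 10000 XOR 10011 = 00011
  pos 6: 11100 XOR 10011 = 01111
  pos 7: 11110 XOR 10011 = 01101
  pos 8: 11011 XOR 10011 = 01000
  pos 9: 10000 XOR 10011 = 00011
  pos 12: 11000 XOR 10011 = 01011
  pos 13: 10110 XOR 10011 = 00101
Remainder (last 4 bits) = 0101. This is the CRC / FCS.

0101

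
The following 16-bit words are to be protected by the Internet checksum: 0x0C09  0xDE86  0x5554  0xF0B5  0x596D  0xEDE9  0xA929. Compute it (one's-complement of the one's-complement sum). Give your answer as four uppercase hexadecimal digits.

DEE4

One's-complement addition (fold any carry out of bit 15 back into bit 0):
  0x0C09 + 0xDE86 = 0x0EA8F
  0xEA8F + 0x5554 = 0x13FE3 → wrap carry → 0x3FE4
  0x3FE4 + 0xF0B5 = 0x13099 → wrap carry → 0x309A
  0x309A + 0x596D = 0x08A07
  0x8A07 + 0xEDE9 = 0x177F0 → wrap carry → 0x77F1
  0x77F1 + 0xA929 = 0x1211A → wrap carry → 0x211B
One's-complement sum = 0x211B.
Checksum = ~0x211B & 0xFFFF = 0xDEE4.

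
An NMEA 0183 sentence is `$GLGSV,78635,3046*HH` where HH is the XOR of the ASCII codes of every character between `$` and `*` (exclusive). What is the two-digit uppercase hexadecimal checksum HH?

77

XOR the ASCII codes of the payload characters:
  'G' = 0x47 → acc = 0x47
  'L' = 0x4C → acc = 0x0B
  'G' = 0x47 → acc = 0x4C
  'S' = 0x53 → acc = 0x1F
  'V' = 0x56 → acc = 0x49
  ',' = 0x2C → acc = 0x65
  '7' = 0x37 → acc = 0x52
  '8' = 0x38 → acc = 0x6A
  '6' = 0x36 → acc = 0x5C
  '3' = 0x33 → acc = 0x6F
  '5' = 0x35 → acc = 0x5A
  ',' = 0x2C → acc = 0x76
  '3' = 0x33 → acc = 0x45
  '0' = 0x30 → acc = 0x75
  '4' = 0x34 → acc = 0x41
  '6' = 0x36 → acc = 0x77
Checksum = 0x77.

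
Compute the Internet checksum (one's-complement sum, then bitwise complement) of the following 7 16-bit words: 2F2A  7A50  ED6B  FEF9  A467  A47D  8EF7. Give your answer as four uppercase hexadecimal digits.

9242

One's-complement addition (fold any carry out of bit 15 back into bit 0):
  0x2F2A + 0x7A50 = 0x0A97A
  0xA97A + 0xED6B = 0x196E5 → wrap carry → 0x96E6
  0x96E6 + 0xFEF9 = 0x195DF → wrap carry → 0x95E0
  0x95E0 + 0xA467 = 0x13A47 → wrap carry → 0x3A48
  0x3A48 + 0xA47D = 0x0DEC5
  0xDEC5 + 0x8EF7 = 0x16DBC → wrap carry → 0x6DBD
One's-complement sum = 0x6DBD.
Checksum = ~0x6DBD & 0xFFFF = 0x9242.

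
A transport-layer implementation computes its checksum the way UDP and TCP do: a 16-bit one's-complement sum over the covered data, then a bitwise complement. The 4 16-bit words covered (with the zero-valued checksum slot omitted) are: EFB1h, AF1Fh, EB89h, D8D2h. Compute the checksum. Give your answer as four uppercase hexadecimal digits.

One's-complement addition (fold any carry out of bit 15 back into bit 0):
  0xEFB1 + 0xAF1F = 0x19ED0 → wrap carry → 0x9ED1
  0x9ED1 + 0xEB89 = 0x18A5A → wrap carry → 0x8A5B
  0x8A5B + 0xD8D2 = 0x1632D → wrap carry → 0x632E
One's-complement sum = 0x632E.
Checksum = ~0x632E & 0xFFFF = 0x9CD1.

9CD1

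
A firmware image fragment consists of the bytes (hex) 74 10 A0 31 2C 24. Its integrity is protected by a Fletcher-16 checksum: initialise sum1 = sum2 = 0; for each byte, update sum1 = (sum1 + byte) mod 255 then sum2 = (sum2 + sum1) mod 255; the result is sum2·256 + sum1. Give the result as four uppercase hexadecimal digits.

Running sums (mod 255):
  after byte 0 (74): sum1=116, sum2=116
  after byte 1 (10): sum1=132, sum2=248
  after byte 2 (A0): sum1=37, sum2=30
  after byte 3 (31): sum1=86, sum2=116
  after byte 4 (2C): sum1=130, sum2=246
  after byte 5 (24): sum1=166, sum2=157
Checksum = sum2·256 + sum1 = 157·256 + 166 = 40358 = 0x9DA6.

9DA6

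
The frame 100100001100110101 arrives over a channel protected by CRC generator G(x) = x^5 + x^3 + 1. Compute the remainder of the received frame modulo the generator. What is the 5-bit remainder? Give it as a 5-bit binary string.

00000

Modulo-2 division of 100100001100110101 by 101001:
  pos 0: 100100 XOR 101001 = 001101
  pos 2: 110100 XOR 101001 = 011101
  pos 3: 111011 XOR 101001 = 010010
  pos 4: 100101 XOR 101001 = 001100
  pos 6: 110000 XOR 101001 = 011001
  pos 7: 110011 XOR 101001 = 011010
  pos 8: 110101 XOR 101001 = 011100
  pos 9: 111000 XOR 101001 = 010001
  pos 10: 100011 XOR 101001 = 001010
  pos 12: 101001 XOR 101001 = 000000
Remainder = 00000 (zero — the frame passes the CRC check).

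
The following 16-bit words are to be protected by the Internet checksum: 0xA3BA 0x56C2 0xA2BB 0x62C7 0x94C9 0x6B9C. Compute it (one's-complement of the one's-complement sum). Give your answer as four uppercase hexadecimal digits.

One's-complement addition (fold any carry out of bit 15 back into bit 0):
  0xA3BA + 0x56C2 = 0x0FA7C
  0xFA7C + 0xA2BB = 0x19D37 → wrap carry → 0x9D38
  0x9D38 + 0x62C7 = 0x0FFFF
  0xFFFF + 0x94C9 = 0x194C8 → wrap carry → 0x94C9
  0x94C9 + 0x6B9C = 0x10065 → wrap carry → 0x0066
One's-complement sum = 0x0066.
Checksum = ~0x0066 & 0xFFFF = 0xFF99.

FF99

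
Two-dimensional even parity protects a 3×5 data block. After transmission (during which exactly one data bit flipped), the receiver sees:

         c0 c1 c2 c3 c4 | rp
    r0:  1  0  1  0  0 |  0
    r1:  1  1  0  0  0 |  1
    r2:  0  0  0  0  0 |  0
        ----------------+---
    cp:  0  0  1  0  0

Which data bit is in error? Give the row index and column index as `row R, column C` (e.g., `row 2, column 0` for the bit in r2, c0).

row 1, column 1

Recompute each row's even parity and compare to rp:
  r0: data parity 0, sent rp 0 → ok
  r1: data parity 0, sent rp 1 → mismatch
  r2: data parity 0, sent rp 0 → ok
Recompute each column's even parity and compare to cp:
  c0: data parity 0, sent cp 0 → ok
  c1: data parity 1, sent cp 0 → mismatch
  c2: data parity 1, sent cp 1 → ok
  c3: data parity 0, sent cp 0 → ok
  c4: data parity 0, sent cp 0 → ok
Exactly one row (r1) and one column (c1) fail → the flipped bit is at their intersection.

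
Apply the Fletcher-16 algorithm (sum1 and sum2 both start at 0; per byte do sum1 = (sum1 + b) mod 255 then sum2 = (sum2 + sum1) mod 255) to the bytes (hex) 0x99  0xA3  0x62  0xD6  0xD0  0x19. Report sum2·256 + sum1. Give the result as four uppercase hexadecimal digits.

9460

Running sums (mod 255):
  after byte 0 (0x99): sum1=153, sum2=153
  after byte 1 (0xA3): sum1=61, sum2=214
  after byte 2 (0x62): sum1=159, sum2=118
  after byte 3 (0xD6): sum1=118, sum2=236
  after byte 4 (0xD0): sum1=71, sum2=52
  after byte 5 (0x19): sum1=96, sum2=148
Checksum = sum2·256 + sum1 = 148·256 + 96 = 37984 = 0x9460.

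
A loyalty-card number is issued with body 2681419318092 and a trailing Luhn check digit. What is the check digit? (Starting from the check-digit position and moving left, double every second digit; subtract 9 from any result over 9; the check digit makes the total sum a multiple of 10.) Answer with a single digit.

8

Partial digits right→left: 2 9 0 8 1 3 9 1 4 1 8 6 2
Double every second digit counting from the check-digit position (so the 1st, 3rd, 5th, ... of the partial from the right).
  doubled (with −9 where >9): 4 0 2 9 8 7 4 → sum 34
  kept as-is: 9 8 3 1 1 6 → sum 28
Total = 34 + 28 = 62.
Check digit = (10 − (62 mod 10)) mod 10 = 8.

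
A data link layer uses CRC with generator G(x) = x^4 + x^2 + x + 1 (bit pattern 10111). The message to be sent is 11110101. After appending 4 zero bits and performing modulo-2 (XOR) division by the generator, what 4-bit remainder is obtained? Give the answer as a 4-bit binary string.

Append 4 zeros: 111101010000. Divide by 10111 (XOR where the leading bit is 1):
  pos 0: 11110 XOR 10111 = 01001
  pos 1: 10011 XOR 10111 = 00100
  pos 3: 10001 XOR 10111 = 00110
  pos 5: 11000 XOR 10111 = 01111
  pos 6: 11110 XOR 10111 = 01001
  pos 7: 10010 XOR 10111 = 00101
Remainder (last 4 bits) = 0101. This is the CRC / FCS.

0101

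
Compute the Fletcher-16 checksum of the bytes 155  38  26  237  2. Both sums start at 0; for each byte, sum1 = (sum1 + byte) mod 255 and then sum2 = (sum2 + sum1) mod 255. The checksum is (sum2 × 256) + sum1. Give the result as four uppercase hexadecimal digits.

Running sums (mod 255):
  after byte 0 (155): sum1=155, sum2=155
  after byte 1 (38): sum1=193, sum2=93
  after byte 2 (26): sum1=219, sum2=57
  after byte 3 (237): sum1=201, sum2=3
  after byte 4 (2): sum1=203, sum2=206
Checksum = sum2·256 + sum1 = 206·256 + 203 = 52939 = 0xCECB.

CECB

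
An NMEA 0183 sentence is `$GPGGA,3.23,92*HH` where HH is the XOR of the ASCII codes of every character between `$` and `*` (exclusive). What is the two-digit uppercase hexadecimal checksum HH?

41

XOR the ASCII codes of the payload characters:
  'G' = 0x47 → acc = 0x47
  'P' = 0x50 → acc = 0x17
  'G' = 0x47 → acc = 0x50
  'G' = 0x47 → acc = 0x17
  'A' = 0x41 → acc = 0x56
  ',' = 0x2C → acc = 0x7A
  '3' = 0x33 → acc = 0x49
  '.' = 0x2E → acc = 0x67
  '2' = 0x32 → acc = 0x55
  '3' = 0x33 → acc = 0x66
  ',' = 0x2C → acc = 0x4A
  '9' = 0x39 → acc = 0x73
  '2' = 0x32 → acc = 0x41
Checksum = 0x41.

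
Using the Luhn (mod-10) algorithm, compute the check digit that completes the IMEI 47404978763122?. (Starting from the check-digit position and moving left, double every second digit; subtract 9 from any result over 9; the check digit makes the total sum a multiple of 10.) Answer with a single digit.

9

Partial digits right→left: 2 2 1 3 6 7 8 7 9 4 0 4 7 4
Double every second digit counting from the check-digit position (so the 1st, 3rd, 5th, ... of the partial from the right).
  doubled (with −9 where >9): 4 2 3 7 9 0 5 → sum 30
  kept as-is: 2 3 7 7 4 4 4 → sum 31
Total = 30 + 31 = 61.
Check digit = (10 − (61 mod 10)) mod 10 = 9.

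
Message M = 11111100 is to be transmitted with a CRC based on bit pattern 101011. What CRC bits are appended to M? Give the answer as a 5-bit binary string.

10001

Append 5 zeros: 1111110000000. Divide by 101011 (XOR where the leading bit is 1):
  pos 0: 111111 XOR 101011 = 010100
  pos 1: 101000 XOR 101011 = 000011
  pos 5: 110000 XOR 101011 = 011011
  pos 6: 110110 XOR 101011 = 011101
  pos 7: 111010 XOR 101011 = 010001
Remainder (last 5 bits) = 10001. This is the CRC / FCS.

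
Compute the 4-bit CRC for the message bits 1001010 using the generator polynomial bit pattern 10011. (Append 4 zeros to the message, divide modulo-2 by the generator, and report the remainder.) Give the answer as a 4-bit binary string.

1010

Append 4 zeros: 10010100000. Divide by 10011 (XOR where the leading bit is 1):
  pos 0: 10010 XOR 10011 = 00001
  pos 4: 11000 XOR 10011 = 01011
  pos 5: 10110 XOR 10011 = 00101
Remainder (last 4 bits) = 1010. This is the CRC / FCS.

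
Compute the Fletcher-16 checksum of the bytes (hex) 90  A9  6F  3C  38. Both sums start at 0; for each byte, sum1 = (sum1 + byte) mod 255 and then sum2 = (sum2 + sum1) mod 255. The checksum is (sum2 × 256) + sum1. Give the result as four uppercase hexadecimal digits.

781E

Running sums (mod 255):
  after byte 0 (90): sum1=144, sum2=144
  after byte 1 (A9): sum1=58, sum2=202
  after byte 2 (6F): sum1=169, sum2=116
  after byte 3 (3C): sum1=229, sum2=90
  after byte 4 (38): sum1=30, sum2=120
Checksum = sum2·256 + sum1 = 120·256 + 30 = 30750 = 0x781E.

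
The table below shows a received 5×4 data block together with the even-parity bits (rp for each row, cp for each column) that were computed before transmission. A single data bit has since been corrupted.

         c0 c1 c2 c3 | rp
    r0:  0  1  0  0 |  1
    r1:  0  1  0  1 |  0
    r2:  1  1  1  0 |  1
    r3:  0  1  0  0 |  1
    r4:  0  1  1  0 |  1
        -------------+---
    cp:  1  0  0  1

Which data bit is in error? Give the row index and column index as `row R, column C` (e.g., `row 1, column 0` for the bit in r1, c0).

Recompute each row's even parity and compare to rp:
  r0: data parity 1, sent rp 1 → ok
  r1: data parity 0, sent rp 0 → ok
  r2: data parity 1, sent rp 1 → ok
  r3: data parity 1, sent rp 1 → ok
  r4: data parity 0, sent rp 1 → mismatch
Recompute each column's even parity and compare to cp:
  c0: data parity 1, sent cp 1 → ok
  c1: data parity 1, sent cp 0 → mismatch
  c2: data parity 0, sent cp 0 → ok
  c3: data parity 1, sent cp 1 → ok
Exactly one row (r4) and one column (c1) fail → the flipped bit is at their intersection.

row 4, column 1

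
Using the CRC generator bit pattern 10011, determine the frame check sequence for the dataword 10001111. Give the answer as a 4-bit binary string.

Append 4 zeros: 100011110000. Divide by 10011 (XOR where the leading bit is 1):
  pos 0: 10001 XOR 10011 = 00010
  pos 3: 10111 XOR 10011 = 00100
  pos 5: 10000 XOR 10011 = 00011
Remainder (last 4 bits) = 1100. This is the CRC / FCS.

1100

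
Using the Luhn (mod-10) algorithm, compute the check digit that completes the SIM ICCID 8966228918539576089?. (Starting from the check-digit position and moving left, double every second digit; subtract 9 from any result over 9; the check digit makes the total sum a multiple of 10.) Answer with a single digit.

Partial digits right→left: 9 8 0 6 7 5 9 3 5 8 1 9 8 2 2 6 6 9 8
Double every second digit counting from the check-digit position (so the 1st, 3rd, 5th, ... of the partial from the right).
  doubled (with −9 where >9): 9 0 5 9 1 2 7 4 3 7 → sum 47
  kept as-is: 8 6 5 3 8 9 2 6 9 → sum 56
Total = 47 + 56 = 103.
Check digit = (10 − (103 mod 10)) mod 10 = 7.

7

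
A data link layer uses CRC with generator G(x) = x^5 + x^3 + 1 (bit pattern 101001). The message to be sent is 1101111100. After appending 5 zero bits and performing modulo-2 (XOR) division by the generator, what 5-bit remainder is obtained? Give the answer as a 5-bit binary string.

00000

Append 5 zeros: 110111110000000. Divide by 101001 (XOR where the leading bit is 1):
  pos 0: 110111 XOR 101001 = 011110
  pos 1: 111101 XOR 101001 = 010100
  pos 2: 101001 XOR 101001 = 000000
Remainder (last 5 bits) = 00000. This is the CRC / FCS.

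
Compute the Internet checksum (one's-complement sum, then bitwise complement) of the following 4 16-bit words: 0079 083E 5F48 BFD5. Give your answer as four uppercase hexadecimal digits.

One's-complement addition (fold any carry out of bit 15 back into bit 0):
  0x0079 + 0x083E = 0x008B7
  0x08B7 + 0x5F48 = 0x067FF
  0x67FF + 0xBFD5 = 0x127D4 → wrap carry → 0x27D5
One's-complement sum = 0x27D5.
Checksum = ~0x27D5 & 0xFFFF = 0xD82A.

D82A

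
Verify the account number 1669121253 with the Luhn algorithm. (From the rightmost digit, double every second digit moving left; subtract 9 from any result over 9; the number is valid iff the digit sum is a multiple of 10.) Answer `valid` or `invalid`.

invalid

From the right, keep odd positions and double even positions (subtract 9 from any doubled value over 9):
  doubled (positions 2,4,...): 1 2 2 3 2 → sum 10
  kept (positions 1,3,...): 3 2 2 9 6 → sum 22
Total = 32.
32 mod 10 = 2, so the number is invalid.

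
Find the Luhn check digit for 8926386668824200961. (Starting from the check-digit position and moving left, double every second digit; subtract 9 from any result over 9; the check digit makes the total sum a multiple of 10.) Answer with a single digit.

4

Partial digits right→left: 1 6 9 0 0 2 4 2 8 8 6 6 6 8 3 6 2 9 8
Double every second digit counting from the check-digit position (so the 1st, 3rd, 5th, ... of the partial from the right).
  doubled (with −9 where >9): 2 9 0 8 7 3 3 6 4 7 → sum 49
  kept as-is: 6 0 2 2 8 6 8 6 9 → sum 47
Total = 49 + 47 = 96.
Check digit = (10 − (96 mod 10)) mod 10 = 4.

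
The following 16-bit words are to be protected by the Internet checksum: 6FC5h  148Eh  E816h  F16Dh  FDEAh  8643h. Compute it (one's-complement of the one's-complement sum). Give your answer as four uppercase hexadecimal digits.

One's-complement addition (fold any carry out of bit 15 back into bit 0):
  0x6FC5 + 0x148E = 0x08453
  0x8453 + 0xE816 = 0x16C69 → wrap carry → 0x6C6A
  0x6C6A + 0xF16D = 0x15DD7 → wrap carry → 0x5DD8
  0x5DD8 + 0xFDEA = 0x15BC2 → wrap carry → 0x5BC3
  0x5BC3 + 0x8643 = 0x0E206
One's-complement sum = 0xE206.
Checksum = ~0xE206 & 0xFFFF = 0x1DF9.

1DF9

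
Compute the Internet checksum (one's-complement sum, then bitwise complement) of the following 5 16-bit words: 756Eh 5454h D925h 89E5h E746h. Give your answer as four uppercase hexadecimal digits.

EBEA

One's-complement addition (fold any carry out of bit 15 back into bit 0):
  0x756E + 0x5454 = 0x0C9C2
  0xC9C2 + 0xD925 = 0x1A2E7 → wrap carry → 0xA2E8
  0xA2E8 + 0x89E5 = 0x12CCD → wrap carry → 0x2CCE
  0x2CCE + 0xE746 = 0x11414 → wrap carry → 0x1415
One's-complement sum = 0x1415.
Checksum = ~0x1415 & 0xFFFF = 0xEBEA.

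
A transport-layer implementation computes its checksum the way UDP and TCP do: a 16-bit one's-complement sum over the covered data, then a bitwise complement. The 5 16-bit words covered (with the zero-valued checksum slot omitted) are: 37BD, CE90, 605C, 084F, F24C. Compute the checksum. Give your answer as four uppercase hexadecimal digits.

One's-complement addition (fold any carry out of bit 15 back into bit 0):
  0x37BD + 0xCE90 = 0x1064D → wrap carry → 0x064E
  0x064E + 0x605C = 0x066AA
  0x66AA + 0x084F = 0x06EF9
  0x6EF9 + 0xF24C = 0x16145 → wrap carry → 0x6146
One's-complement sum = 0x6146.
Checksum = ~0x6146 & 0xFFFF = 0x9EB9.

9EB9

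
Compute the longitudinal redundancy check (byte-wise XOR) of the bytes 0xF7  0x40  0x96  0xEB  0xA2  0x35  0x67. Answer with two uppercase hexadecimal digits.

XOR the bytes together:
  start with 0xF7
  0xF7 ⊕ 0x40 = 0xB7
  0xB7 ⊕ 0x96 = 0x21
  0x21 ⊕ 0xEB = 0xCA
  0xCA ⊕ 0xA2 = 0x68
  0x68 ⊕ 0x35 = 0x5D
  0x5D ⊕ 0x67 = 0x3A

3A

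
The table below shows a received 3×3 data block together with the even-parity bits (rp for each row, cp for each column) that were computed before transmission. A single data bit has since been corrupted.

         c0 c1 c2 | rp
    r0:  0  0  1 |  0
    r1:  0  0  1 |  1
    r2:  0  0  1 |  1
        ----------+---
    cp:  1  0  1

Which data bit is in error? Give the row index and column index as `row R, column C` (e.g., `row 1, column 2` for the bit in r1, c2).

row 0, column 0

Recompute each row's even parity and compare to rp:
  r0: data parity 1, sent rp 0 → mismatch
  r1: data parity 1, sent rp 1 → ok
  r2: data parity 1, sent rp 1 → ok
Recompute each column's even parity and compare to cp:
  c0: data parity 0, sent cp 1 → mismatch
  c1: data parity 0, sent cp 0 → ok
  c2: data parity 1, sent cp 1 → ok
Exactly one row (r0) and one column (c0) fail → the flipped bit is at their intersection.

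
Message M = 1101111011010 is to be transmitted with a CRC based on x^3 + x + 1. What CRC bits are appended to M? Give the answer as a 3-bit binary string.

Append 3 zeros: 1101111011010000. Divide by 1011 (XOR where the leading bit is 1):
  pos 0: 1101 XOR 1011 = 0110
  pos 1: 1101 XOR 1011 = 0110
  pos 2: 1101 XOR 1011 = 0110
  pos 3: 1101 XOR 1011 = 0110
  pos 4: 1100 XOR 1011 = 0111
  pos 5: 1111 XOR 1011 = 0100
  pos 6: 1001 XOR 1011 = 0010
  pos 8: 1001 XOR 1011 = 0010
  pos 10: 1000 XOR 1011 = 0011
  pos 12: 1100 XOR 1011 = 0111
Remainder (last 3 bits) = 111. This is the CRC / FCS.

111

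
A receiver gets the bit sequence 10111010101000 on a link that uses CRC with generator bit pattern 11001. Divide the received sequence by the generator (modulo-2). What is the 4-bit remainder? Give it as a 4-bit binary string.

Modulo-2 division of 10111010101000 by 11001:
  pos 0: 10111 XOR 11001 = 01110
  pos 1: 11100 XOR 11001 = 00101
  pos 3: 10110 XOR 11001 = 01111
  pos 4: 11111 XOR 11001 = 00110
  pos 6: 11001 XOR 11001 = 00000
Remainder = 0000 (zero — the frame passes the CRC check).

0000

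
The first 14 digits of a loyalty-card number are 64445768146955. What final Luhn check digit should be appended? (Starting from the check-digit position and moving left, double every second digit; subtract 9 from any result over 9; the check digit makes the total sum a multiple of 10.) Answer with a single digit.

Partial digits right→left: 5 5 9 6 4 1 8 6 7 5 4 4 4 6
Double every second digit counting from the check-digit position (so the 1st, 3rd, 5th, ... of the partial from the right).
  doubled (with −9 where >9): 1 9 8 7 5 8 8 → sum 46
  kept as-is: 5 6 1 6 5 4 6 → sum 33
Total = 46 + 33 = 79.
Check digit = (10 − (79 mod 10)) mod 10 = 1.

1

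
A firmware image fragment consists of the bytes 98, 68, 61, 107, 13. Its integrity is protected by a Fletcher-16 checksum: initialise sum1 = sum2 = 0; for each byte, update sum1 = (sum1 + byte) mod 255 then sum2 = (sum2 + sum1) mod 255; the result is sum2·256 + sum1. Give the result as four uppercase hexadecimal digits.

Running sums (mod 255):
  after byte 0 (98): sum1=98, sum2=98
  after byte 1 (68): sum1=166, sum2=9
  after byte 2 (61): sum1=227, sum2=236
  after byte 3 (107): sum1=79, sum2=60
  after byte 4 (13): sum1=92, sum2=152
Checksum = sum2·256 + sum1 = 152·256 + 92 = 39004 = 0x985C.

985C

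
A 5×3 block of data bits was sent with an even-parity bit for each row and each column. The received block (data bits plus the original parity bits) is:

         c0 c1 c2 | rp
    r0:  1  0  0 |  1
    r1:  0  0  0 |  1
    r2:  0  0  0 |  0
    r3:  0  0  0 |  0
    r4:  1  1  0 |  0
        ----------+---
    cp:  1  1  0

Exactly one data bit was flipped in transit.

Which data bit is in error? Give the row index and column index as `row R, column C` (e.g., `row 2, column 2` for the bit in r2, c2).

row 1, column 0

Recompute each row's even parity and compare to rp:
  r0: data parity 1, sent rp 1 → ok
  r1: data parity 0, sent rp 1 → mismatch
  r2: data parity 0, sent rp 0 → ok
  r3: data parity 0, sent rp 0 → ok
  r4: data parity 0, sent rp 0 → ok
Recompute each column's even parity and compare to cp:
  c0: data parity 0, sent cp 1 → mismatch
  c1: data parity 1, sent cp 1 → ok
  c2: data parity 0, sent cp 0 → ok
Exactly one row (r1) and one column (c0) fail → the flipped bit is at their intersection.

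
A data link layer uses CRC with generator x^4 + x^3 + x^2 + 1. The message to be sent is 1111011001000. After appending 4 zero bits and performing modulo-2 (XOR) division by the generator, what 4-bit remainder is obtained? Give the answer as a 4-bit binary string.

Append 4 zeros: 11110110010000000. Divide by 11101 (XOR where the leading bit is 1):
  pos 0: 11110 XOR 11101 = 00011
  pos 3: 11110 XOR 11101 = 00011
  pos 6: 11010 XOR 11101 = 00111
  pos 8: 11100 XOR 11101 = 00001
  pos 12: 10000 XOR 11101 = 01101
Remainder (last 4 bits) = 1101. This is the CRC / FCS.

1101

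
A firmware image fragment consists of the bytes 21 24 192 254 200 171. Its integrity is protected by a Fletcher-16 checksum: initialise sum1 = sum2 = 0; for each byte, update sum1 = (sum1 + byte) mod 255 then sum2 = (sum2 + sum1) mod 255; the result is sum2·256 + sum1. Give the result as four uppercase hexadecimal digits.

3461

Running sums (mod 255):
  after byte 0 (21): sum1=21, sum2=21
  after byte 1 (24): sum1=45, sum2=66
  after byte 2 (192): sum1=237, sum2=48
  after byte 3 (254): sum1=236, sum2=29
  after byte 4 (200): sum1=181, sum2=210
  after byte 5 (171): sum1=97, sum2=52
Checksum = sum2·256 + sum1 = 52·256 + 97 = 13409 = 0x3461.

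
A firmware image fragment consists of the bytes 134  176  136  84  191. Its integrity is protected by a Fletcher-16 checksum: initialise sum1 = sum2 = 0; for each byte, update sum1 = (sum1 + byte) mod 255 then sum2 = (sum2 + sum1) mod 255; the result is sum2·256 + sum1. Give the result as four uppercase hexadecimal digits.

65D3

Running sums (mod 255):
  after byte 0 (134): sum1=134, sum2=134
  after byte 1 (176): sum1=55, sum2=189
  after byte 2 (136): sum1=191, sum2=125
  after byte 3 (84): sum1=20, sum2=145
  after byte 4 (191): sum1=211, sum2=101
Checksum = sum2·256 + sum1 = 101·256 + 211 = 26067 = 0x65D3.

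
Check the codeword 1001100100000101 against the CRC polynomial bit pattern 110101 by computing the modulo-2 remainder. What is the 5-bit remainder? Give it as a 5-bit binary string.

Modulo-2 division of 1001100100000101 by 110101:
  pos 0: 100110 XOR 110101 = 010011
  pos 1: 100110 XOR 110101 = 010011
  pos 2: 100111 XOR 110101 = 010010
  pos 3: 100100 XOR 110101 = 010001
  pos 4: 100010 XOR 110101 = 010111
  pos 5: 101110 XOR 110101 = 011011
  pos 6: 110110 XOR 110101 = 000011
  pos 10: 110101 XOR 110101 = 000000
Remainder = 00000 (zero — the frame passes the CRC check).

00000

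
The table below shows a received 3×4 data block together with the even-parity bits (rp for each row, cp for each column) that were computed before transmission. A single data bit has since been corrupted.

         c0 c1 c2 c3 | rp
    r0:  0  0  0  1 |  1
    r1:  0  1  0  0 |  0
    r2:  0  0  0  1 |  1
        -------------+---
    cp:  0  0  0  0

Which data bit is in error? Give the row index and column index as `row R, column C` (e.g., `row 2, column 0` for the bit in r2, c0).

row 1, column 1

Recompute each row's even parity and compare to rp:
  r0: data parity 1, sent rp 1 → ok
  r1: data parity 1, sent rp 0 → mismatch
  r2: data parity 1, sent rp 1 → ok
Recompute each column's even parity and compare to cp:
  c0: data parity 0, sent cp 0 → ok
  c1: data parity 1, sent cp 0 → mismatch
  c2: data parity 0, sent cp 0 → ok
  c3: data parity 0, sent cp 0 → ok
Exactly one row (r1) and one column (c1) fail → the flipped bit is at their intersection.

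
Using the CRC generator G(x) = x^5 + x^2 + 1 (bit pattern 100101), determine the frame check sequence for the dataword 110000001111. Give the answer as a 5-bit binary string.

10010

Append 5 zeros: 11000000111100000. Divide by 100101 (XOR where the leading bit is 1):
  pos 0: 110000 XOR 100101 = 010101
  pos 1: 101010 XOR 100101 = 001111
  pos 3: 111101 XOR 100101 = 011000
  pos 4: 110001 XOR 100101 = 010100
  pos 5: 101001 XOR 100101 = 001100
  pos 7: 110010 XOR 100101 = 010111
  pos 8: 101110 XOR 100101 = 001011
  pos 10: 101100 XOR 100101 = 001001
Remainder (last 5 bits) = 10010. This is the CRC / FCS.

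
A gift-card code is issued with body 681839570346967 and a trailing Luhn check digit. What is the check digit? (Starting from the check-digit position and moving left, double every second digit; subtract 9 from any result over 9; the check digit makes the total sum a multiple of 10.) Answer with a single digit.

Partial digits right→left: 7 6 9 6 4 3 0 7 5 9 3 8 1 8 6
Double every second digit counting from the check-digit position (so the 1st, 3rd, 5th, ... of the partial from the right).
  doubled (with −9 where >9): 5 9 8 0 1 6 2 3 → sum 34
  kept as-is: 6 6 3 7 9 8 8 → sum 47
Total = 34 + 47 = 81.
Check digit = (10 − (81 mod 10)) mod 10 = 9.

9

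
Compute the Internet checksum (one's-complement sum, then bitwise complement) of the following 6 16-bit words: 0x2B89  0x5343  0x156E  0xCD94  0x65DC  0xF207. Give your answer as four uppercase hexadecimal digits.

One's-complement addition (fold any carry out of bit 15 back into bit 0):
  0x2B89 + 0x5343 = 0x07ECC
  0x7ECC + 0x156E = 0x0943A
  0x943A + 0xCD94 = 0x161CE → wrap carry → 0x61CF
  0x61CF + 0x65DC = 0x0C7AB
  0xC7AB + 0xF207 = 0x1B9B2 → wrap carry → 0xB9B3
One's-complement sum = 0xB9B3.
Checksum = ~0xB9B3 & 0xFFFF = 0x464C.

464C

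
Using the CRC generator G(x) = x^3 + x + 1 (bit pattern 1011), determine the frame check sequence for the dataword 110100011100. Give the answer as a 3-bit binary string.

001

Append 3 zeros: 110100011100000. Divide by 1011 (XOR where the leading bit is 1):
  pos 0: 1101 XOR 1011 = 0110
  pos 1: 1100 XOR 1011 = 0111
  pos 2: 1110 XOR 1011 = 0101
  pos 3: 1010 XOR 1011 = 0001
  pos 6: 1111 XOR 1011 = 0100
  pos 7: 1000 XOR 1011 = 0011
  pos 9: 1100 XOR 1011 = 0111
  pos 10: 1110 XOR 1011 = 0101
  pos 11: 1010 XOR 1011 = 0001
Remainder (last 3 bits) = 001. This is the CRC / FCS.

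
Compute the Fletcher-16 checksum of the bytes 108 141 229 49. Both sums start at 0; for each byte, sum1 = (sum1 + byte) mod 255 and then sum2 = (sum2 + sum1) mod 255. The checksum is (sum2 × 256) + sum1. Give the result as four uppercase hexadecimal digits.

5711

Running sums (mod 255):
  after byte 0 (108): sum1=108, sum2=108
  after byte 1 (141): sum1=249, sum2=102
  after byte 2 (229): sum1=223, sum2=70
  after byte 3 (49): sum1=17, sum2=87
Checksum = sum2·256 + sum1 = 87·256 + 17 = 22289 = 0x5711.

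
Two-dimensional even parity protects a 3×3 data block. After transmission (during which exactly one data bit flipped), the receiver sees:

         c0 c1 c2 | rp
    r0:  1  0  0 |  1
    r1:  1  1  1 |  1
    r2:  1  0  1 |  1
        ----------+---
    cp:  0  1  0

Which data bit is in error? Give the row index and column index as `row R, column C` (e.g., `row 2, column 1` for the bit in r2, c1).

Recompute each row's even parity and compare to rp:
  r0: data parity 1, sent rp 1 → ok
  r1: data parity 1, sent rp 1 → ok
  r2: data parity 0, sent rp 1 → mismatch
Recompute each column's even parity and compare to cp:
  c0: data parity 1, sent cp 0 → mismatch
  c1: data parity 1, sent cp 1 → ok
  c2: data parity 0, sent cp 0 → ok
Exactly one row (r2) and one column (c0) fail → the flipped bit is at their intersection.

row 2, column 0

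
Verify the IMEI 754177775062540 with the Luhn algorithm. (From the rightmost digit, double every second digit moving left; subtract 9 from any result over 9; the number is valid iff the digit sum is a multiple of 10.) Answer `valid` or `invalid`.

invalid

From the right, keep odd positions and double even positions (subtract 9 from any doubled value over 9):
  doubled (positions 2,4,...): 8 4 0 5 5 2 1 → sum 25
  kept (positions 1,3,...): 0 5 6 5 7 7 4 7 → sum 41
Total = 66.
66 mod 10 = 6, so the number is invalid.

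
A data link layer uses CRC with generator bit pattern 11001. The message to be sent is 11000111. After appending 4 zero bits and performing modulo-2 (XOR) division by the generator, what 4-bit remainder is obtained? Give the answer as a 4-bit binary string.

1010

Append 4 zeros: 110001110000. Divide by 11001 (XOR where the leading bit is 1):
  pos 0: 11000 XOR 11001 = 00001
  pos 4: 11110 XOR 11001 = 00111
  pos 6: 11100 XOR 11001 = 00101
Remainder (last 4 bits) = 1010. This is the CRC / FCS.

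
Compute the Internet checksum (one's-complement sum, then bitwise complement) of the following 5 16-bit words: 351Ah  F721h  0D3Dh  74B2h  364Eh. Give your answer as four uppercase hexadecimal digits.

1B86

One's-complement addition (fold any carry out of bit 15 back into bit 0):
  0x351A + 0xF721 = 0x12C3B → wrap carry → 0x2C3C
  0x2C3C + 0x0D3D = 0x03979
  0x3979 + 0x74B2 = 0x0AE2B
  0xAE2B + 0x364E = 0x0E479
One's-complement sum = 0xE479.
Checksum = ~0xE479 & 0xFFFF = 0x1B86.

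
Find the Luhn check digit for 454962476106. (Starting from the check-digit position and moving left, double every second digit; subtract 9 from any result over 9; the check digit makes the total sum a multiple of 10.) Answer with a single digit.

2

Partial digits right→left: 6 0 1 6 7 4 2 6 9 4 5 4
Double every second digit counting from the check-digit position (so the 1st, 3rd, 5th, ... of the partial from the right).
  doubled (with −9 where >9): 3 2 5 4 9 1 → sum 24
  kept as-is: 0 6 4 6 4 4 → sum 24
Total = 24 + 24 = 48.
Check digit = (10 − (48 mod 10)) mod 10 = 2.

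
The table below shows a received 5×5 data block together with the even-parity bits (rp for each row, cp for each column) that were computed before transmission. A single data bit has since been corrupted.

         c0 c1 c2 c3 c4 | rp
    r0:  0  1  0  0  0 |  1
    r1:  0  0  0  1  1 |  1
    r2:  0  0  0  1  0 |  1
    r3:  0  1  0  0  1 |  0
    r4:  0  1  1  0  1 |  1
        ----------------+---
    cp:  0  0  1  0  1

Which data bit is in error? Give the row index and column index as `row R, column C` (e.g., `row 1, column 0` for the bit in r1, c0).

row 1, column 1

Recompute each row's even parity and compare to rp:
  r0: data parity 1, sent rp 1 → ok
  r1: data parity 0, sent rp 1 → mismatch
  r2: data parity 1, sent rp 1 → ok
  r3: data parity 0, sent rp 0 → ok
  r4: data parity 1, sent rp 1 → ok
Recompute each column's even parity and compare to cp:
  c0: data parity 0, sent cp 0 → ok
  c1: data parity 1, sent cp 0 → mismatch
  c2: data parity 1, sent cp 1 → ok
  c3: data parity 0, sent cp 0 → ok
  c4: data parity 1, sent cp 1 → ok
Exactly one row (r1) and one column (c1) fail → the flipped bit is at their intersection.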